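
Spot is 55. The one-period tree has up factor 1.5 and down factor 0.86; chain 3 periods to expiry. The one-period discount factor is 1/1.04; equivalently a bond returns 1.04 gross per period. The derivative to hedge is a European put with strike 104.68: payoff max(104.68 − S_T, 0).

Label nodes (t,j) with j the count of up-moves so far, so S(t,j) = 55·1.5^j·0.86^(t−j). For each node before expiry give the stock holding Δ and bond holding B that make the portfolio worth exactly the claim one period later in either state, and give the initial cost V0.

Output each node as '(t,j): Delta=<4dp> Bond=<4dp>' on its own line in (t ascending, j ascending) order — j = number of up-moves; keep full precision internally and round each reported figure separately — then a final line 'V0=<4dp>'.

Risk-neutral probability p* = (R−d)/(u−d) = (1.04−0.86)/(1.5−0.86) = 0.2813.
Terminal values V(3,·): V(3,0)=69.6969, V(3,1)=43.6630, V(3,2)=0.0000, V(3,3)=0.0000
  t=2,j=0: stock 40.6780 → up 61.0170 (V=43.6630), down 34.9831 (V=69.6969). Price 59.9758; hedge Δ=-1.0000, bond B=100.6538.
  t=2,j=1: stock 70.9500 → up 106.4250 (V=0.0000), down 61.0170 (V=43.6630). Price 30.1758; hedge Δ=-0.9616, bond B=98.3992.
  t=2,j=2: stock 123.7500 → up 185.6250 (V=0.0000), down 106.4250 (V=0.0000). Price 0.0000; hedge Δ=0.0000, bond B=0.0000.
  t=1,j=0: stock 47.3000 → up 70.9500 (V=30.1758), down 40.6780 (V=59.9758). Price 49.6102; hedge Δ=-0.9844, bond B=96.1728.
  t=1,j=1: stock 82.5000 → up 123.7500 (V=0.0000), down 70.9500 (V=30.1758). Price 20.8546; hedge Δ=-0.5715, bond B=68.0042.
  t=0,j=0: stock 55.0000 → up 82.5000 (V=20.8546), down 47.3000 (V=49.6102). Price 39.9256; hedge Δ=-0.8169, bond B=84.8562.
Root portfolio cost Δ·55+B reproduces V0=39.9256.

(0,0): Delta=-0.8169 Bond=84.8562
(1,0): Delta=-0.9844 Bond=96.1728
(1,1): Delta=-0.5715 Bond=68.0042
(2,0): Delta=-1.0000 Bond=100.6538
(2,1): Delta=-0.9616 Bond=98.3992
(2,2): Delta=0.0000 Bond=0.0000
V0=39.9256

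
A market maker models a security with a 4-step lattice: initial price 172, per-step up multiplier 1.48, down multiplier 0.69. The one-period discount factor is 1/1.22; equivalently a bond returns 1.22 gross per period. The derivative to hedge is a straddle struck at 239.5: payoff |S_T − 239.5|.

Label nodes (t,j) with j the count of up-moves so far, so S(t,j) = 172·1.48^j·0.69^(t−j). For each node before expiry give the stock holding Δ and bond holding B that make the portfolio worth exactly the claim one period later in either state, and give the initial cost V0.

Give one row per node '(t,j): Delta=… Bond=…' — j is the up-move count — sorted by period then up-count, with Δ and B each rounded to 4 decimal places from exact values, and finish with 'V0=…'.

Under the risk-neutral measure, an up-move has probability p* = (R−d)/(u−d) = 0.6709 and values discount at R = 1.22.
At expiry t=4: V(4,0)=200.5126, V(4,1)=155.8747, V(4,2)=60.1299, V(4,3)=145.2359, V(4,4)=585.7306
(3,0): S=56.5035. Δ = (V_up−V_dn)/(S_up−S_dn) = (155.8747−200.5126)/(83.6253−38.9874) = -1.0000. V = [p*·155.8747 + (1−p*)·200.5126]/1.22 = 139.8079. B = V − Δ·S = 196.3115.
(3,1): S=121.1960. Δ = (V_up−V_dn)/(S_up−S_dn) = (60.1299−155.8747)/(179.3701−83.6253) = -1.0000. V = [p*·60.1299 + (1−p*)·155.8747]/1.22 = 75.1155. B = V − Δ·S = 196.3115.
(3,2): S=259.9567. Δ = (V_up−V_dn)/(S_up−S_dn) = (145.2359−60.1299)/(384.7359−179.3701) = 0.4144. V = [p*·145.2359 + (1−p*)·60.1299]/1.22 = 96.0871. B = V − Δ·S = -11.6419.
(3,3): S=557.5882. Δ = (V_up−V_dn)/(S_up−S_dn) = (585.7306−145.2359)/(825.2306−384.7359) = 1.0000. V = [p*·585.7306 + (1−p*)·145.2359]/1.22 = 361.2767. B = V − Δ·S = -196.3115.
(2,0): S=81.8892. Δ = (V_up−V_dn)/(S_up−S_dn) = (75.1155−139.8079)/(121.1960−56.5035) = -1.0000. V = [p*·75.1155 + (1−p*)·139.8079]/1.22 = 79.0218. B = V − Δ·S = 160.9110.
(2,1): S=175.6464. Δ = (V_up−V_dn)/(S_up−S_dn) = (96.0871−75.1155)/(259.9567−121.1960) = 0.1511. V = [p*·96.0871 + (1−p*)·75.1155]/1.22 = 73.1025. B = V − Δ·S = 46.5561.
(2,2): S=376.7488. Δ = (V_up−V_dn)/(S_up−S_dn) = (361.2767−96.0871)/(557.5882−259.9567) = 0.8910. V = [p*·361.2767 + (1−p*)·96.0871]/1.22 = 224.5895. B = V − Δ·S = -111.0936.
(1,0): S=118.6800. Δ = (V_up−V_dn)/(S_up−S_dn) = (73.1025−79.0218)/(175.6464−81.8892) = -0.0631. V = [p*·73.1025 + (1−p*)·79.0218]/1.22 = 61.5169. B = V − Δ·S = 69.0097.
(1,1): S=254.5600. Δ = (V_up−V_dn)/(S_up−S_dn) = (224.5895−73.1025)/(376.7488−175.6464) = 0.7533. V = [p*·224.5895 + (1−p*)·73.1025]/1.22 = 143.2238. B = V − Δ·S = -48.5319.
(0,0): S=172.0000. Δ = (V_up−V_dn)/(S_up−S_dn) = (143.2238−61.5169)/(254.5600−118.6800) = 0.6013. V = [p*·143.2238 + (1−p*)·61.5169]/1.22 = 95.3548. B = V − Δ·S = -8.0715.
Check: Δ(0,0)·S0 + B(0,0) = 95.3548 = V0.

(0,0): Delta=0.6013 Bond=-8.0715
(1,0): Delta=-0.0631 Bond=69.0097
(1,1): Delta=0.7533 Bond=-48.5319
(2,0): Delta=-1.0000 Bond=160.9110
(2,1): Delta=0.1511 Bond=46.5561
(2,2): Delta=0.8910 Bond=-111.0936
(3,0): Delta=-1.0000 Bond=196.3115
(3,1): Delta=-1.0000 Bond=196.3115
(3,2): Delta=0.4144 Bond=-11.6419
(3,3): Delta=1.0000 Bond=-196.3115
V0=95.3548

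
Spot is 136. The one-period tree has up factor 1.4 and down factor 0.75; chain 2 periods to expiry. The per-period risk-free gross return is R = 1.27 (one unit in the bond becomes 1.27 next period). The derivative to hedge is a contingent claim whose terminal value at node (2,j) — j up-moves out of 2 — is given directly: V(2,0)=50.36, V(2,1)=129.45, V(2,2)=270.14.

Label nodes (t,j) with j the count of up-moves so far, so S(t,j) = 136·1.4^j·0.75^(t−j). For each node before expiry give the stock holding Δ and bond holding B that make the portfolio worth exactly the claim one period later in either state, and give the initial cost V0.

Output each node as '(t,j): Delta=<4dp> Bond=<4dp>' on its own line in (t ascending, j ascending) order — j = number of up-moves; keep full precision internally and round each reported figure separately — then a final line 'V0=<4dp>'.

Since d<R<u, set p* = (R−d)/(u−d) = 0.8000; price each node as the discounted p*-expectation of its children.
Terminal values V(2,·): V(2,0)=50.3600, V(2,1)=129.4500, V(2,2)=270.1400
Node (1,0) S=102.0000: V=(p*·129.4500+(1−p*)·50.3600)/1.27=89.4740; Δ=(129.4500−50.3600)/(142.8000−76.5000)=1.1929; B=V−Δ·S=-32.2029
Node (1,1) S=190.4000: V=(p*·270.1400+(1−p*)·129.4500)/1.27=190.5528; Δ=(270.1400−129.4500)/(266.5600−142.8000)=1.1368; B=V−Δ·S=-25.8934
Node (0,0) S=136.0000: V=(p*·190.5528+(1−p*)·89.4740)/1.27=134.1236; Δ=(190.5528−89.4740)/(190.4000−102.0000)=1.1434; B=V−Δ·S=-21.3821
The time-0 hedge costs 134.1236, which is the no-arbitrage price.

(0,0): Delta=1.1434 Bond=-21.3821
(1,0): Delta=1.1929 Bond=-32.2029
(1,1): Delta=1.1368 Bond=-25.8934
V0=134.1236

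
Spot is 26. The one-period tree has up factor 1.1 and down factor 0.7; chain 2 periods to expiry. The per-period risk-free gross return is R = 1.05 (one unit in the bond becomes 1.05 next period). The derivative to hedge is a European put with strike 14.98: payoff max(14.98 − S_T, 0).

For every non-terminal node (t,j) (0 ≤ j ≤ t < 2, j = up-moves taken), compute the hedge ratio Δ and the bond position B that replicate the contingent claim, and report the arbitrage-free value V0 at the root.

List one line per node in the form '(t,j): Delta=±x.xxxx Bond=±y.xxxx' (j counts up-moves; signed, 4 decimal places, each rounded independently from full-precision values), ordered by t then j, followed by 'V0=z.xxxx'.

(0,0): Delta=-0.0256 Bond=0.6984
(1,0): Delta=-0.3077 Bond=5.8667
(1,1): Delta=0.0000 Bond=0.0000
V0=0.0317

The replicating-portfolio and risk-neutral prices coincide; use p* = (1.05−0.7)/(1.1−0.7) = 0.8750 for the latter.
Payoff layer (t=2): V(2,0)=2.2400, V(2,1)=0.0000, V(2,2)=0.0000
Node (1,0) S=18.2000: V=(p*·0.0000+(1−p*)·2.2400)/1.05=0.2667; Δ=(0.0000−2.2400)/(20.0200−12.7400)=-0.3077; B=V−Δ·S=5.8667
Node (1,1) S=28.6000: V=(p*·0.0000+(1−p*)·0.0000)/1.05=0.0000; Δ=(0.0000−0.0000)/(31.4600−20.0200)=0.0000; B=V−Δ·S=0.0000
Node (0,0) S=26.0000: V=(p*·0.0000+(1−p*)·0.2667)/1.05=0.0317; Δ=(0.0000−0.2667)/(28.6000−18.2000)=-0.0256; B=V−Δ·S=0.6984
Check: Δ(0,0)·S0 + B(0,0) = 0.0317 = V0.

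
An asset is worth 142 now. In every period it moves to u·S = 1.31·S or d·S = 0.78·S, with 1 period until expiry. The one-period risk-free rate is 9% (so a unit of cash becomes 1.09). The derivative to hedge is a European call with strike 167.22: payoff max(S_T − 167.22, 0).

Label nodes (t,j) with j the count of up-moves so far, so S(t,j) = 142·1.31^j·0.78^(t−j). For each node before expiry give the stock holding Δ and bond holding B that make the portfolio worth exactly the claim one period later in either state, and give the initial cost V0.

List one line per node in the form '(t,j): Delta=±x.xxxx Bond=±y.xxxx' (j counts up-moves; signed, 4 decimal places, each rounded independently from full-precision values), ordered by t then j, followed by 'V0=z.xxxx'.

The replicating-portfolio and risk-neutral prices coincide; use p* = (1.09−0.78)/(1.31−0.78) = 0.5849 for the latter.
At expiry t=1: V(1,0)=0.0000, V(1,1)=18.8000
(0,0): S=142.0000. Δ = (V_up−V_dn)/(S_up−S_dn) = (18.8000−0.0000)/(186.0200−110.7600) = 0.2498. V = [p*·18.8000 + (1−p*)·0.0000]/1.09 = 10.0883. B = V − Δ·S = -25.3834.
Check: Δ(0,0)·S0 + B(0,0) = 10.0883 = V0.

(0,0): Delta=0.2498 Bond=-25.3834
V0=10.0883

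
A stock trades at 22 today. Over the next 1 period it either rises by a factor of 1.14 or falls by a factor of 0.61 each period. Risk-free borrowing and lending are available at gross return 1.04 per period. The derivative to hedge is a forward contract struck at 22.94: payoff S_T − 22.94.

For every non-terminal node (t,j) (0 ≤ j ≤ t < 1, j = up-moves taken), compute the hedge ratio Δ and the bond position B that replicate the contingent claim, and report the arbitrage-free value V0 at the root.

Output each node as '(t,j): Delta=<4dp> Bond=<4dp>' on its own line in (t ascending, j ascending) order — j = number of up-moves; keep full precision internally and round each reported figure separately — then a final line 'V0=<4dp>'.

(0,0): Delta=1.0000 Bond=-22.0577
V0=-0.0577

Since d<R<u, set p* = (R−d)/(u−d) = 0.8113; price each node as the discounted p*-expectation of its children.
At expiry t=1: V(1,0)=-9.5200, V(1,1)=2.1400
Node (0,0) S=22.0000: V=(p*·2.1400+(1−p*)·-9.5200)/1.04=-0.0577; Δ=(2.1400−-9.5200)/(25.0800−13.4200)=1.0000; B=V−Δ·S=-22.0577
Check: Δ(0,0)·S0 + B(0,0) = -0.0577 = V0.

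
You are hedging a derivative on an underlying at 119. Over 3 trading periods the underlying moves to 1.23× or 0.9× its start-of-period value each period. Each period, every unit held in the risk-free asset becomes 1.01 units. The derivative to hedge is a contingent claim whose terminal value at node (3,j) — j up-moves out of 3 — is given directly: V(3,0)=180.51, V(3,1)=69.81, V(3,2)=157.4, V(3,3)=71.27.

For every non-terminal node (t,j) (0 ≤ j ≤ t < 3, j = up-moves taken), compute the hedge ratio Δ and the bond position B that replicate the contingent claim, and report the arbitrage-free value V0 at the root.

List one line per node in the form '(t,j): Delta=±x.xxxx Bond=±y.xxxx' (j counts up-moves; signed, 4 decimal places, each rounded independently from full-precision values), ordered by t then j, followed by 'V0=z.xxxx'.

(0,0): Delta=-0.4953 Bond=177.4766
(1,0): Delta=-1.2495 Bond=260.0289
(1,1): Delta=0.6085 Bond=17.6964
(2,0): Delta=-3.4802 Bond=477.6427
(2,1): Delta=2.0149 Bond=-167.3978
(2,2): Delta=-1.4497 Bond=388.4158
V0=118.5367

No-arbitrage ⇒ martingale measure with p* = (R−d)/(u−d) = 0.3333.
At expiry t=3: V(3,0)=180.5100, V(3,1)=69.8100, V(3,2)=157.4000, V(3,3)=71.2700
Node (2,0) S=96.3900: V=(p*·69.8100+(1−p*)·180.5100)/1.01=142.1881; Δ=(69.8100−180.5100)/(118.5597−86.7510)=-3.4802; B=V−Δ·S=477.6427
Node (2,1) S=131.7330: V=(p*·157.4000+(1−p*)·69.8100)/1.01=98.0264; Δ=(157.4000−69.8100)/(162.0316−118.5597)=2.0149; B=V−Δ·S=-167.3978
Node (2,2) S=180.0351: V=(p*·71.2700+(1−p*)·157.4000)/1.01=127.4158; Δ=(71.2700−157.4000)/(221.4432−162.0316)=-1.4497; B=V−Δ·S=388.4158
Node (1,0) S=107.1000: V=(p*·98.0264+(1−p*)·142.1881)/1.01=126.2055; Δ=(98.0264−142.1881)/(131.7330−96.3900)=-1.2495; B=V−Δ·S=260.0289
Node (1,1) S=146.3700: V=(p*·127.4158+(1−p*)·98.0264)/1.01=106.7553; Δ=(127.4158−98.0264)/(180.0351−131.7330)=0.6085; B=V−Δ·S=17.6964
Node (0,0) S=119.0000: V=(p*·106.7553+(1−p*)·126.2055)/1.01=118.5367; Δ=(106.7553−126.2055)/(146.3700−107.1000)=-0.4953; B=V−Δ·S=177.4766
Root portfolio cost Δ·119+B reproduces V0=118.5367.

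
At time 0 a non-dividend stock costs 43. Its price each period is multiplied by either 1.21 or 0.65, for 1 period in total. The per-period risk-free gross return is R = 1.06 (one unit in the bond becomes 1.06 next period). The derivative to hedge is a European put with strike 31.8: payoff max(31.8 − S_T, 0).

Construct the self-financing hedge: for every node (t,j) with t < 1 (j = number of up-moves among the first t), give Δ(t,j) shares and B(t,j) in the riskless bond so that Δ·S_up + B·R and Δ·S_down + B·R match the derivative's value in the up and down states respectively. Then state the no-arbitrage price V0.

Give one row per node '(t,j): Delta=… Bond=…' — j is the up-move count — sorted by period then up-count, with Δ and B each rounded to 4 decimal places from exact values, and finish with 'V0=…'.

(0,0): Delta=-0.1599 Bond=7.8479
V0=0.9729

No-arbitrage ⇒ martingale measure with p* = (R−d)/(u−d) = 0.7321.
Terminal values V(1,·): V(1,0)=3.8500, V(1,1)=0.0000
Node (0,0) S=43.0000: V=(p*·0.0000+(1−p*)·3.8500)/1.06=0.9729; Δ=(0.0000−3.8500)/(52.0300−27.9500)=-0.1599; B=V−Δ·S=7.8479
The time-0 hedge costs 0.9729, which is the no-arbitrage price.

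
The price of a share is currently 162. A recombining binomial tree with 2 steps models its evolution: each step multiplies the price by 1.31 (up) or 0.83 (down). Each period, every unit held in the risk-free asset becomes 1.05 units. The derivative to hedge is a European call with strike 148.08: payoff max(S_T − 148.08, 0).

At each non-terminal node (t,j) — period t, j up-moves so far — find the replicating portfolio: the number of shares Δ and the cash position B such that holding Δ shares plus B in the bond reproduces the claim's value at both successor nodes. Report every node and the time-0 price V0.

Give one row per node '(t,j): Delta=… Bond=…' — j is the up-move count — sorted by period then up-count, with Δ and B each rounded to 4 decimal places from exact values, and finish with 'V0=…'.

Risk-neutral probability p* = (R−d)/(u−d) = (1.05−0.83)/(1.31−0.83) = 0.4583.
Terminal payoffs: V(2,0)=0.0000, V(2,1)=28.0626, V(2,2)=129.9282
  t=1,j=0: stock 134.4600 → up 176.1426 (V=28.0626), down 111.6018 (V=0.0000). Price 12.2495; hedge Δ=0.4348, bond B=-46.2142.
  t=1,j=1: stock 212.2200 → up 278.0082 (V=129.9282), down 176.1426 (V=28.0626). Price 71.1914; hedge Δ=1.0000, bond B=-141.0286.
  t=0,j=0: stock 162.0000 → up 212.2200 (V=71.1914), down 134.4600 (V=12.2495). Price 37.3948; hedge Δ=0.7580, bond B=-85.4008.
The time-0 hedge costs 37.3948, which is the no-arbitrage price.

(0,0): Delta=0.7580 Bond=-85.4008
(1,0): Delta=0.4348 Bond=-46.2142
(1,1): Delta=1.0000 Bond=-141.0286
V0=37.3948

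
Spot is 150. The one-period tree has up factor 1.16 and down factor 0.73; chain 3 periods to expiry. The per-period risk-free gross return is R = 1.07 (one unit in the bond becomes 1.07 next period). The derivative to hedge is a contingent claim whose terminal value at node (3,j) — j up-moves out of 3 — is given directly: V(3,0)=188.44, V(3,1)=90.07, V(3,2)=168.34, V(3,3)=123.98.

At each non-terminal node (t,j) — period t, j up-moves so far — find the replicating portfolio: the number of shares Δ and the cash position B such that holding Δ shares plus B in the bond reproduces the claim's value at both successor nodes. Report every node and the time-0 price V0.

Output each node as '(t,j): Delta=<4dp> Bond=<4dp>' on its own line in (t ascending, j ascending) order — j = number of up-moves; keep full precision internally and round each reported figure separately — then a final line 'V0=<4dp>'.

(0,0): Delta=-0.0831 Bond=125.4913
(1,0): Delta=0.8197 Bond=35.4154
(1,1): Delta=-0.2335 Bond=160.4446
(2,0): Delta=-2.8619 Bond=332.1871
(2,1): Delta=1.4330 Bond=-40.0065
(2,2): Delta=-0.5111 Bond=227.7092
V0=113.0259

No-arbitrage ⇒ martingale measure with p* = (R−d)/(u−d) = 0.7907.
Payoff layer (t=3): V(3,0)=188.4400, V(3,1)=90.0700, V(3,2)=168.3400, V(3,3)=123.9800
  t=2,j=0: stock 79.9350 → up 92.7246 (V=90.0700), down 58.3525 (V=188.4400). Price 103.4197; hedge Δ=-2.8619, bond B=332.1871.
  t=2,j=1: stock 127.0200 → up 147.3432 (V=168.3400), down 92.7246 (V=90.0700). Price 142.0167; hedge Δ=1.4330, bond B=-40.0065.
  t=2,j=2: stock 201.8400 → up 234.1344 (V=123.9800), down 147.3432 (V=168.3400). Price 124.5464; hedge Δ=-0.5111, bond B=227.7092.
  t=1,j=0: stock 109.5000 → up 127.0200 (V=142.0167), down 79.9350 (V=103.4197). Price 125.1760; hedge Δ=0.8197, bond B=35.4154.
  t=1,j=1: stock 174.0000 → up 201.8400 (V=124.5464), down 127.0200 (V=142.0167). Price 119.8159; hedge Δ=-0.2335, bond B=160.4446.
  t=0,j=0: stock 150.0000 → up 174.0000 (V=119.8159), down 109.5000 (V=125.1760). Price 113.0259; hedge Δ=-0.0831, bond B=125.4913.
Self-financing check: at every node Δ·S+B equals the discounted successor values.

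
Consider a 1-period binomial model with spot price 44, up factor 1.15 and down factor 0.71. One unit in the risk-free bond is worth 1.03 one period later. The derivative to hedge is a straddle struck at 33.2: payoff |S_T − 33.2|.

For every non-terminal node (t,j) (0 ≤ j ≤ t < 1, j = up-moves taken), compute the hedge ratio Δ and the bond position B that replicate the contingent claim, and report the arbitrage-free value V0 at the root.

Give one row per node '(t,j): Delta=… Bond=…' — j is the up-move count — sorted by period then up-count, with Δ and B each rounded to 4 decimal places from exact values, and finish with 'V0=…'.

(0,0): Delta=0.7975 Bond=-22.2860
V0=12.8049

The replicating-portfolio and risk-neutral prices coincide; use p* = (1.03−0.71)/(1.15−0.71) = 0.7273 for the latter.
At expiry t=1: V(1,0)=1.9600, V(1,1)=17.4000
  t=0,j=0: stock 44.0000 → up 50.6000 (V=17.4000), down 31.2400 (V=1.9600). Price 12.8049; hedge Δ=0.7975, bond B=-22.2860.
Root portfolio cost Δ·44+B reproduces V0=12.8049.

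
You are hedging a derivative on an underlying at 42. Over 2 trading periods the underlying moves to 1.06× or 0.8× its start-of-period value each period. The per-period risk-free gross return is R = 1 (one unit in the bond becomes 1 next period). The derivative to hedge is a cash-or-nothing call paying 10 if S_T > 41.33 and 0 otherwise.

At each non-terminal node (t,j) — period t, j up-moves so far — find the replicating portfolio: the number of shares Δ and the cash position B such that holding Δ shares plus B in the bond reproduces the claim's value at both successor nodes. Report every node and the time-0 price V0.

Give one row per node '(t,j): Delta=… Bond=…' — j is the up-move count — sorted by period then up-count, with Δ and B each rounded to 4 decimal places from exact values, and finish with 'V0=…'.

(0,0): Delta=0.7044 Bond=-23.6686
(1,0): Delta=0.0000 Bond=0.0000
(1,1): Delta=0.8639 Bond=-30.7692
V0=5.9172

Under the risk-neutral measure, an up-move has probability p* = (R−d)/(u−d) = 0.7692 and values discount at R = 1.
Payoff layer (t=2): V(2,0)=0.0000, V(2,1)=0.0000, V(2,2)=10.0000
Node (1,0) S=33.6000: V=(p*·0.0000+(1−p*)·0.0000)/1=0.0000; Δ=(0.0000−0.0000)/(35.6160−26.8800)=0.0000; B=V−Δ·S=0.0000
Node (1,1) S=44.5200: V=(p*·10.0000+(1−p*)·0.0000)/1=7.6923; Δ=(10.0000−0.0000)/(47.1912−35.6160)=0.8639; B=V−Δ·S=-30.7692
Node (0,0) S=42.0000: V=(p*·7.6923+(1−p*)·0.0000)/1=5.9172; Δ=(7.6923−0.0000)/(44.5200−33.6000)=0.7044; B=V−Δ·S=-23.6686
The time-0 hedge costs 5.9172, which is the no-arbitrage price.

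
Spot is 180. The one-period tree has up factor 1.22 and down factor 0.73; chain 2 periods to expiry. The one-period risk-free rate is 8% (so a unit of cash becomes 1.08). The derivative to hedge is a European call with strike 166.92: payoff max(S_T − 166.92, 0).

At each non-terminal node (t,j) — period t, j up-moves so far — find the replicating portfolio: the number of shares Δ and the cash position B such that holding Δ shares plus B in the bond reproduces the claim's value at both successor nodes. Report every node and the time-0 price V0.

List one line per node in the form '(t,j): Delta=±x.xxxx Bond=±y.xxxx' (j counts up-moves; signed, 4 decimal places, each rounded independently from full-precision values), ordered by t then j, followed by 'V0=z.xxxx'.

(0,0): Delta=0.7573 Bond=-92.1379
(1,0): Delta=0.0000 Bond=0.0000
(1,1): Delta=0.9386 Bond=-139.3125
V0=44.1757

No-arbitrage ⇒ martingale measure with p* = (R−d)/(u−d) = 0.7143.
Terminal payoffs: V(2,0)=0.0000, V(2,1)=0.0000, V(2,2)=100.9920
Node (1,0) S=131.4000: V=(p*·0.0000+(1−p*)·0.0000)/1.08=0.0000; Δ=(0.0000−0.0000)/(160.3080−95.9220)=0.0000; B=V−Δ·S=0.0000
Node (1,1) S=219.6000: V=(p*·100.9920+(1−p*)·0.0000)/1.08=66.7937; Δ=(100.9920−0.0000)/(267.9120−160.3080)=0.9386; B=V−Δ·S=-139.3125
Node (0,0) S=180.0000: V=(p*·66.7937+(1−p*)·0.0000)/1.08=44.1757; Δ=(66.7937−0.0000)/(219.6000−131.4000)=0.7573; B=V−Δ·S=-92.1379
Self-financing check: at every node Δ·S+B equals the discounted successor values.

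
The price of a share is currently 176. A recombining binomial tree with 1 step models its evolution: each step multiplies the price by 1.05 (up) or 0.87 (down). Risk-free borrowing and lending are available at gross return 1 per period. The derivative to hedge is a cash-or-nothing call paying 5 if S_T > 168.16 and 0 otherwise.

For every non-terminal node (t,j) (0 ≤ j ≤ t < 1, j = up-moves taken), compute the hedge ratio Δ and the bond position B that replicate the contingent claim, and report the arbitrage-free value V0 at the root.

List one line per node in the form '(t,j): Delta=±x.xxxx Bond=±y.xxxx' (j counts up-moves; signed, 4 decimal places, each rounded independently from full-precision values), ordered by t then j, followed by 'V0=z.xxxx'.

No-arbitrage ⇒ martingale measure with p* = (R−d)/(u−d) = 0.7222.
At expiry t=1: V(1,0)=0.0000, V(1,1)=5.0000
(0,0): S=176.0000. Δ = (V_up−V_dn)/(S_up−S_dn) = (5.0000−0.0000)/(184.8000−153.1200) = 0.1578. V = [p*·5.0000 + (1−p*)·0.0000]/1 = 3.6111. B = V − Δ·S = -24.1667.
Self-financing check: at every node Δ·S+B equals the discounted successor values.

(0,0): Delta=0.1578 Bond=-24.1667
V0=3.6111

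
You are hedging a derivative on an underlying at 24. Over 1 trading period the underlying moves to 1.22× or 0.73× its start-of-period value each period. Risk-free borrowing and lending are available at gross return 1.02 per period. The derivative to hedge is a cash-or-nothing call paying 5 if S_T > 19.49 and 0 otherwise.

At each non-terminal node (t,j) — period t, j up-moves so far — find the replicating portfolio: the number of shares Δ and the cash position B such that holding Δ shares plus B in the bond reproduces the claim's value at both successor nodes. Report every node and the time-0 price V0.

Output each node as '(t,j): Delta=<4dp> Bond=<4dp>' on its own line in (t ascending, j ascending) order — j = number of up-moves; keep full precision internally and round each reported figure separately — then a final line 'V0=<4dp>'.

No-arbitrage ⇒ martingale measure with p* = (R−d)/(u−d) = 0.5918.
Terminal values V(1,·): V(1,0)=0.0000, V(1,1)=5.0000
  t=0,j=0: stock 24.0000 → up 29.2800 (V=5.0000), down 17.5200 (V=0.0000). Price 2.9012; hedge Δ=0.4252, bond B=-7.3029.
Check: Δ(0,0)·S0 + B(0,0) = 2.9012 = V0.

(0,0): Delta=0.4252 Bond=-7.3029
V0=2.9012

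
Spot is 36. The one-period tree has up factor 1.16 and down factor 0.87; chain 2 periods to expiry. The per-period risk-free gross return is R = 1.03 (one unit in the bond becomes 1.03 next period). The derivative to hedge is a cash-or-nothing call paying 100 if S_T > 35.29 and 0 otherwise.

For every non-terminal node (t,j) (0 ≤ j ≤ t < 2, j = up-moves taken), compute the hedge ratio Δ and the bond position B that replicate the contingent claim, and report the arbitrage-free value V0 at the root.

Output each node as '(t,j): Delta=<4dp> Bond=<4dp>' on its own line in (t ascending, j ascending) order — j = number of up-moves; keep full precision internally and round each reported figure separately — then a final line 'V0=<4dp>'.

Risk-neutral probability p* = (R−d)/(u−d) = (1.03−0.87)/(1.16−0.87) = 0.5517.
Terminal payoffs: V(2,0)=0.0000, V(2,1)=100.0000, V(2,2)=100.0000
Node (1,0) S=31.3200: V=(p*·100.0000+(1−p*)·0.0000)/1.03=53.5655; Δ=(100.0000−0.0000)/(36.3312−27.2484)=11.0098; B=V−Δ·S=-291.2621
Node (1,1) S=41.7600: V=(p*·100.0000+(1−p*)·100.0000)/1.03=97.0874; Δ=(100.0000−100.0000)/(48.4416−36.3312)=0.0000; B=V−Δ·S=97.0874
Node (0,0) S=36.0000: V=(p*·97.0874+(1−p*)·53.5655)/1.03=75.3180; Δ=(97.0874−53.5655)/(41.7600−31.3200)=4.1688; B=V−Δ·S=-74.7576
Self-financing check: at every node Δ·S+B equals the discounted successor values.

(0,0): Delta=4.1688 Bond=-74.7576
(1,0): Delta=11.0098 Bond=-291.2621
(1,1): Delta=0.0000 Bond=97.0874
V0=75.3180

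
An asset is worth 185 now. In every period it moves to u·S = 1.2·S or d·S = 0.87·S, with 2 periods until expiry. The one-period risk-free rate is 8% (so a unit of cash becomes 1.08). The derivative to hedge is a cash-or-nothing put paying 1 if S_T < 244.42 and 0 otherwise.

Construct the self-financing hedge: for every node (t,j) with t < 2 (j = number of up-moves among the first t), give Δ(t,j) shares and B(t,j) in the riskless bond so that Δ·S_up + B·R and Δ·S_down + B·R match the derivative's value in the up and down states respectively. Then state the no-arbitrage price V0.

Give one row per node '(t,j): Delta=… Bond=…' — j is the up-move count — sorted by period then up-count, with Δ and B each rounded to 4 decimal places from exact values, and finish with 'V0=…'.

Since d<R<u, set p* = (R−d)/(u−d) = 0.6364; price each node as the discounted p*-expectation of its children.
Terminal values V(2,·): V(2,0)=1.0000, V(2,1)=1.0000, V(2,2)=0.0000
Node (1,0) S=160.9500: V=(p*·1.0000+(1−p*)·1.0000)/1.08=0.9259; Δ=(1.0000−1.0000)/(193.1400−140.0265)=0.0000; B=V−Δ·S=0.9259
Node (1,1) S=222.0000: V=(p*·0.0000+(1−p*)·1.0000)/1.08=0.3367; Δ=(0.0000−1.0000)/(266.4000−193.1400)=-0.0137; B=V−Δ·S=3.3670
Node (0,0) S=185.0000: V=(p*·0.3367+(1−p*)·0.9259)/1.08=0.5102; Δ=(0.3367−0.9259)/(222.0000−160.9500)=-0.0097; B=V−Δ·S=2.2957
Check: Δ(0,0)·S0 + B(0,0) = 0.5102 = V0.

(0,0): Delta=-0.0097 Bond=2.2957
(1,0): Delta=0.0000 Bond=0.9259
(1,1): Delta=-0.0137 Bond=3.3670
V0=0.5102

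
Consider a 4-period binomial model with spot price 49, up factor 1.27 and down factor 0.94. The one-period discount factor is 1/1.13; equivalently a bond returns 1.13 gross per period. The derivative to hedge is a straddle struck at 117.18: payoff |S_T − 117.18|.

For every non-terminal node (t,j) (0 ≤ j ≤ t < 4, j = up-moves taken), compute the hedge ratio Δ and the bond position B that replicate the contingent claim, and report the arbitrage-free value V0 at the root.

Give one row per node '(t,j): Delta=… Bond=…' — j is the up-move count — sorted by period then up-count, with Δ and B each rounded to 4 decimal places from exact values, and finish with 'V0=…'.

(0,0): Delta=-0.8316 Bond=65.0059
(1,0): Delta=-1.0000 Bond=81.2116
(1,1): Delta=-0.7398 Bond=67.7425
(2,0): Delta=-1.0000 Bond=91.7691
(2,1): Delta=-1.0000 Bond=91.7691
(2,2): Delta=-0.5979 Bond=65.3342
(3,0): Delta=-1.0000 Bond=103.6991
(3,1): Delta=-1.0000 Bond=103.6991
(3,2): Delta=-1.0000 Bond=103.6991
(3,3): Delta=-0.3786 Bond=51.8170
V0=24.2559

Risk-neutral probability p* = (R−d)/(u−d) = (1.13−0.94)/(1.27−0.94) = 0.5758.
Terminal payoffs: V(4,0)=78.9233, V(4,1)=65.4928, V(4,2)=47.3472, V(4,3)=22.8315, V(4,4)=10.2909
Node (3,0) S=40.6986: V=(p*·65.4928+(1−p*)·78.9233)/1.13=63.0005; Δ=(65.4928−78.9233)/(51.6872−38.2567)=-1.0000; B=V−Δ·S=103.6991
Node (3,1) S=54.9864: V=(p*·47.3472+(1−p*)·65.4928)/1.13=48.7127; Δ=(47.3472−65.4928)/(69.8328−51.6872)=-1.0000; B=V−Δ·S=103.6991
Node (3,2) S=74.2902: V=(p*·22.8315+(1−p*)·47.3472)/1.13=29.4089; Δ=(22.8315−47.3472)/(94.3485−69.8328)=-1.0000; B=V−Δ·S=103.6991
Node (3,3) S=100.3708: V=(p*·10.2909+(1−p*)·22.8315)/1.13=13.8152; Δ=(10.2909−22.8315)/(127.4709−94.3485)=-0.3786; B=V−Δ·S=51.8170
Node (2,0) S=43.2964: V=(p*·48.7127+(1−p*)·63.0005)/1.13=48.4727; Δ=(48.7127−63.0005)/(54.9864−40.6986)=-1.0000; B=V−Δ·S=91.7691
Node (2,1) S=58.4962: V=(p*·29.4089+(1−p*)·48.7127)/1.13=33.2729; Δ=(29.4089−48.7127)/(74.2902−54.9864)=-1.0000; B=V−Δ·S=91.7691
Node (2,2) S=79.0321: V=(p*·13.8152+(1−p*)·29.4089)/1.13=18.0803; Δ=(13.8152−29.4089)/(100.3708−74.2902)=-0.5979; B=V−Δ·S=65.3342
Node (1,0) S=46.0600: V=(p*·33.2729+(1−p*)·48.4727)/1.13=35.1516; Δ=(33.2729−48.4727)/(58.4962−43.2964)=-1.0000; B=V−Δ·S=81.2116
Node (1,1) S=62.2300: V=(p*·18.0803+(1−p*)·33.2729)/1.13=21.7041; Δ=(18.0803−33.2729)/(79.0321−58.4962)=-0.7398; B=V−Δ·S=67.7425
Node (0,0) S=49.0000: V=(p*·21.7041+(1−p*)·35.1516)/1.13=24.2559; Δ=(21.7041−35.1516)/(62.2300−46.0600)=-0.8316; B=V−Δ·S=65.0059
Each (Δ,B) replicates both successor values, so the strategy is self-financing and V0 is arbitrage-free.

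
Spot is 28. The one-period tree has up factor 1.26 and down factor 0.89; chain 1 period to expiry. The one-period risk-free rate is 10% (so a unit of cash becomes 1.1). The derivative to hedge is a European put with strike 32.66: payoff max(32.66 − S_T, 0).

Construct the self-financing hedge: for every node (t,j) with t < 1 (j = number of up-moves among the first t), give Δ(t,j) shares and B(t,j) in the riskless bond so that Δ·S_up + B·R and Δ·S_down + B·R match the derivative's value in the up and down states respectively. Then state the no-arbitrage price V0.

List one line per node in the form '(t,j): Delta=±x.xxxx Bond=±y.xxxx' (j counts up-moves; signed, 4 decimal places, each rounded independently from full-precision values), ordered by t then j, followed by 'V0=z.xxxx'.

Risk-neutral probability p* = (R−d)/(u−d) = (1.1−0.89)/(1.26−0.89) = 0.5676.
Terminal values V(1,·): V(1,0)=7.7400, V(1,1)=0.0000
(0,0): S=28.0000. Δ = (V_up−V_dn)/(S_up−S_dn) = (0.0000−7.7400)/(35.2800−24.9200) = -0.7471. V = [p*·0.0000 + (1−p*)·7.7400]/1.1 = 3.0428. B = V − Δ·S = 23.9617.
Each (Δ,B) replicates both successor values, so the strategy is self-financing and V0 is arbitrage-free.

(0,0): Delta=-0.7471 Bond=23.9617
V0=3.0428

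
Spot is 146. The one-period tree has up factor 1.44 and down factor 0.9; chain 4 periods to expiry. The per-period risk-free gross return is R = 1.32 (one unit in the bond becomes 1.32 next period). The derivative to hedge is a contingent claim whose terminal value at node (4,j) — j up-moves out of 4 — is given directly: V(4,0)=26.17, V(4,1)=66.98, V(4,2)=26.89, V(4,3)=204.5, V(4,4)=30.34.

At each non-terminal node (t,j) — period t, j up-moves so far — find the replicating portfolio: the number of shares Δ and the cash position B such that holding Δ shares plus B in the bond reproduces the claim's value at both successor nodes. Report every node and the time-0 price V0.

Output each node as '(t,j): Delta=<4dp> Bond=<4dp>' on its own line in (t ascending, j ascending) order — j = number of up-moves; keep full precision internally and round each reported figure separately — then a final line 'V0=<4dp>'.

No-arbitrage ⇒ martingale measure with p* = (R−d)/(u−d) = 0.7778.
Terminal payoffs: V(4,0)=26.1700, V(4,1)=66.9800, V(4,2)=26.8900, V(4,3)=204.5000, V(4,4)=30.3400
  t=3,j=0: stock 106.4340 → up 153.2650 (V=66.9800), down 95.7906 (V=26.1700). Price 43.8721; hedge Δ=0.7101, bond B=-31.7020.
  t=3,j=1: stock 170.2944 → up 245.2239 (V=26.8900), down 153.2650 (V=66.9800). Price 27.1204; hedge Δ=-0.4360, bond B=101.3611.
  t=3,j=2: stock 272.4710 → up 392.3583 (V=204.5000), down 245.2239 (V=26.8900). Price 125.0236; hedge Δ=1.2071, bond B=-203.8838.
  t=3,j=3: stock 435.9537 → up 627.7733 (V=30.3400), down 392.3583 (V=204.5000). Price 52.3047; hedge Δ=-0.7398, bond B=374.8232.
  t=2,j=0: stock 118.2600 → up 170.2944 (V=27.1204), down 106.4340 (V=43.8721). Price 23.3659; hedge Δ=-0.2623, bond B=54.3875.
  t=2,j=1: stock 189.2160 → up 272.4710 (V=125.0236), down 170.2944 (V=27.1204). Price 78.2328; hedge Δ=0.9582, bond B=-103.0694.
  t=2,j=2: stock 302.7456 → up 435.9537 (V=52.3047), down 272.4710 (V=125.0236). Price 51.8670; hedge Δ=-0.4448, bond B=186.5316.
  t=1,j=0: stock 131.4000 → up 189.2160 (V=78.2328), down 118.2600 (V=23.3659). Price 50.0304; hedge Δ=0.7733, bond B=-51.5750.
  t=1,j=1: stock 210.2400 → up 302.7456 (V=51.8670), down 189.2160 (V=78.2328). Price 43.7319; hedge Δ=-0.2322, bond B=92.5574.
  t=0,j=0: stock 146.0000 → up 210.2400 (V=43.7319), down 131.4000 (V=50.0304). Price 34.1906; hedge Δ=-0.0799, bond B=45.8545.
Check: Δ(0,0)·S0 + B(0,0) = 34.1906 = V0.

(0,0): Delta=-0.0799 Bond=45.8545
(1,0): Delta=0.7733 Bond=-51.5750
(1,1): Delta=-0.2322 Bond=92.5574
(2,0): Delta=-0.2623 Bond=54.3875
(2,1): Delta=0.9582 Bond=-103.0694
(2,2): Delta=-0.4448 Bond=186.5316
(3,0): Delta=0.7101 Bond=-31.7020
(3,1): Delta=-0.4360 Bond=101.3611
(3,2): Delta=1.2071 Bond=-203.8838
(3,3): Delta=-0.7398 Bond=374.8232
V0=34.1906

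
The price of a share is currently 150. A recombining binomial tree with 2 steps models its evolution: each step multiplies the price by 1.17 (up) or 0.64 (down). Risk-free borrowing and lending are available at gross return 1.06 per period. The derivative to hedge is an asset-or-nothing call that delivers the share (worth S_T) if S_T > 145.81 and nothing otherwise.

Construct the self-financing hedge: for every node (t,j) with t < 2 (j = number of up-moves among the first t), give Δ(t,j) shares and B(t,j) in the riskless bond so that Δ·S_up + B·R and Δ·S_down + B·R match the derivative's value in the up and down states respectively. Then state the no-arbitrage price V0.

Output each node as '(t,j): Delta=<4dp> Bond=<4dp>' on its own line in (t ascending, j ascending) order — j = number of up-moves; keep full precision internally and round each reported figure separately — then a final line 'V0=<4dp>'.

Risk-neutral probability p* = (R−d)/(u−d) = (1.06−0.64)/(1.17−0.64) = 0.7925.
Payoff layer (t=2): V(2,0)=0.0000, V(2,1)=0.0000, V(2,2)=205.3350
Node (1,0) S=96.0000: V=(p*·0.0000+(1−p*)·0.0000)/1.06=0.0000; Δ=(0.0000−0.0000)/(112.3200−61.4400)=0.0000; B=V−Δ·S=0.0000
Node (1,1) S=175.5000: V=(p*·205.3350+(1−p*)·0.0000)/1.06=153.5078; Δ=(205.3350−0.0000)/(205.3350−112.3200)=2.2075; B=V−Δ·S=-233.9167
Node (0,0) S=150.0000: V=(p*·153.5078+(1−p*)·0.0000)/1.06=114.7620; Δ=(153.5078−0.0000)/(175.5000−96.0000)=1.9309; B=V−Δ·S=-174.8754
The time-0 hedge costs 114.7620, which is the no-arbitrage price.

(0,0): Delta=1.9309 Bond=-174.8754
(1,0): Delta=0.0000 Bond=0.0000
(1,1): Delta=2.2075 Bond=-233.9167
V0=114.7620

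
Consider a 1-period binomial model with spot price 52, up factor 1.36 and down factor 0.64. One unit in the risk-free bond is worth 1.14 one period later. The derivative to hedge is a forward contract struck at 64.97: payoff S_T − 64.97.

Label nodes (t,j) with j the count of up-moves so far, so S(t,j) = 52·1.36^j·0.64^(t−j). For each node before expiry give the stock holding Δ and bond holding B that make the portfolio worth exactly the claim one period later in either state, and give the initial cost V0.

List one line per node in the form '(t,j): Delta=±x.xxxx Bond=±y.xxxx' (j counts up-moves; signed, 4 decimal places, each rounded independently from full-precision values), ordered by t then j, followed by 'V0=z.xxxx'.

Under the risk-neutral measure, an up-move has probability p* = (R−d)/(u−d) = 0.6944 and values discount at R = 1.14.
Terminal payoffs: V(1,0)=-31.6900, V(1,1)=5.7500
Node (0,0) S=52.0000: V=(p*·5.7500+(1−p*)·-31.6900)/1.14=-4.9912; Δ=(5.7500−-31.6900)/(70.7200−33.2800)=1.0000; B=V−Δ·S=-56.9912
Each (Δ,B) replicates both successor values, so the strategy is self-financing and V0 is arbitrage-free.

(0,0): Delta=1.0000 Bond=-56.9912
V0=-4.9912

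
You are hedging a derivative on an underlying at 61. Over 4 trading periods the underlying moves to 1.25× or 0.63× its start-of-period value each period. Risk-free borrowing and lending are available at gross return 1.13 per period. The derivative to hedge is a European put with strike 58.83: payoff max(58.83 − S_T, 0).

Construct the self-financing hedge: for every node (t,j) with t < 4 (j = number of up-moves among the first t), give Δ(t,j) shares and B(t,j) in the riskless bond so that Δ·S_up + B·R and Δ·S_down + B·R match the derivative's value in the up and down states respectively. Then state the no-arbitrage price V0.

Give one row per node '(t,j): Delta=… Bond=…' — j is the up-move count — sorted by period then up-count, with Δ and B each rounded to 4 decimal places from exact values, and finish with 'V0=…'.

Risk-neutral probability p* = (R−d)/(u−d) = (1.13−0.63)/(1.25−0.63) = 0.8065.
Terminal values V(4,·): V(4,0)=49.2207, V(4,1)=39.7639, V(4,2)=21.0005, V(4,3)=0.0000, V(4,4)=0.0000
  t=3,j=0: stock 15.2529 → up 19.0661 (V=39.7639), down 9.6093 (V=49.2207). Price 36.8091; hedge Δ=-1.0000, bond B=52.0619.
  t=3,j=1: stock 30.2636 → up 37.8295 (V=21.0005), down 19.0661 (V=39.7639). Price 21.7983; hedge Δ=-1.0000, bond B=52.0619.
  t=3,j=2: stock 60.0469 → up 75.0586 (V=0.0000), down 37.8295 (V=21.0005). Price 3.5970; hedge Δ=-0.5641, bond B=37.4687.
  t=3,j=3: stock 119.1406 → up 148.9258 (V=0.0000), down 75.0586 (V=0.0000). Price 0.0000; hedge Δ=0.0000, bond B=0.0000.
  t=2,j=0: stock 24.2109 → up 30.2636 (V=21.7983), down 15.2529 (V=36.8091). Price 21.8616; hedge Δ=-1.0000, bond B=46.0725.
  t=2,j=1: stock 48.0375 → up 60.0469 (V=3.5970), down 30.2636 (V=21.7983). Price 6.3007; hedge Δ=-0.6111, bond B=35.6577.
  t=2,j=2: stock 95.3125 → up 119.1406 (V=0.0000), down 60.0469 (V=3.5970). Price 0.6161; hedge Δ=-0.0609, bond B=6.4177.
  t=1,j=0: stock 38.4300 → up 48.0375 (V=6.3007), down 24.2109 (V=21.8616). Price 8.2412; hedge Δ=-0.6531, bond B=33.3394.
  t=1,j=1: stock 76.2500 → up 95.3125 (V=0.6161), down 48.0375 (V=6.3007). Price 1.5189; hedge Δ=-0.1202, bond B=10.6877.
  t=0,j=0: stock 61.0000 → up 76.2500 (V=1.5189), down 38.4300 (V=8.2412). Price 2.4956; hedge Δ=-0.1777, bond B=13.3379.
Check: Δ(0,0)·S0 + B(0,0) = 2.4956 = V0.

(0,0): Delta=-0.1777 Bond=13.3379
(1,0): Delta=-0.6531 Bond=33.3394
(1,1): Delta=-0.1202 Bond=10.6877
(2,0): Delta=-1.0000 Bond=46.0725
(2,1): Delta=-0.6111 Bond=35.6577
(2,2): Delta=-0.0609 Bond=6.4177
(3,0): Delta=-1.0000 Bond=52.0619
(3,1): Delta=-1.0000 Bond=52.0619
(3,2): Delta=-0.5641 Bond=37.4687
(3,3): Delta=0.0000 Bond=0.0000
V0=2.4956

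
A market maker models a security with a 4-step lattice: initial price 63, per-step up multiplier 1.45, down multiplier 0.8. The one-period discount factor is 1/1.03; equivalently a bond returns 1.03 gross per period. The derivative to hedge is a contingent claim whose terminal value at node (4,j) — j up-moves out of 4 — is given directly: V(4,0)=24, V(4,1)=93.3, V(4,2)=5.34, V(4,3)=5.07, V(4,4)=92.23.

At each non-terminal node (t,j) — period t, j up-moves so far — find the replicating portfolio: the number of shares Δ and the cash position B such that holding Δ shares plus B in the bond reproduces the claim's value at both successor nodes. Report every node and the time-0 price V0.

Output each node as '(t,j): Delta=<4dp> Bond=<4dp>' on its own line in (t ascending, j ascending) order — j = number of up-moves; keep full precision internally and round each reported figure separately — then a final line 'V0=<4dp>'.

(0,0): Delta=-0.3686 Bond=61.8792
(1,0): Delta=-0.3258 Bond=61.5781
(1,1): Delta=-0.4117 Bond=67.6755
(2,0): Delta=0.5058 Bond=29.8958
(2,1): Delta=-1.1636 Bond=124.6535
(2,2): Delta=0.3458 Bond=-30.6337
(3,0): Delta=3.3053 Bond=-59.5071
(3,1): Delta=-2.3146 Bond=195.6878
(3,2): Delta=-0.0039 Bond=5.5071
(3,3): Delta=0.6982 Bond=-99.2270
V0=38.6587

The replicating-portfolio and risk-neutral prices coincide; use p* = (1.03−0.8)/(1.45−0.8) = 0.3538 for the latter.
Terminal payoffs: V(4,0)=24.0000, V(4,1)=93.3000, V(4,2)=5.3400, V(4,3)=5.0700, V(4,4)=92.2300
  t=3,j=0: stock 32.2560 → up 46.7712 (V=93.3000), down 25.8048 (V=24.0000). Price 47.1083; hedge Δ=3.3053, bond B=-59.5071.
  t=3,j=1: stock 58.4640 → up 84.7728 (V=5.3400), down 46.7712 (V=93.3000). Price 60.3647; hedge Δ=-2.3146, bond B=195.6878.
  t=3,j=2: stock 105.9660 → up 153.6507 (V=5.0700), down 84.7728 (V=5.3400). Price 5.0917; hedge Δ=-0.0039, bond B=5.5071.
  t=3,j=3: stock 192.0634 → up 278.4919 (V=92.2300), down 153.6507 (V=5.0700). Price 34.8653; hedge Δ=0.6982, bond B=-99.2270.
  t=2,j=0: stock 40.3200 → up 58.4640 (V=60.3647), down 32.2560 (V=47.1083). Price 50.2903; hedge Δ=0.5058, bond B=29.8958.
  t=2,j=1: stock 73.0800 → up 105.9660 (V=5.0917), down 58.4640 (V=60.3647). Price 39.6181; hedge Δ=-1.1636, bond B=124.6535.
  t=2,j=2: stock 132.4575 → up 192.0634 (V=34.8653), down 105.9660 (V=5.0917). Price 15.1718; hedge Δ=0.3458, bond B=-30.6337.
  t=1,j=0: stock 50.4000 → up 73.0800 (V=39.6181), down 40.3200 (V=50.2903). Price 45.1592; hedge Δ=-0.3258, bond B=61.5781.
  t=1,j=1: stock 91.3500 → up 132.4575 (V=15.1718), down 73.0800 (V=39.6181). Price 30.0659; hedge Δ=-0.4117, bond B=67.6755.
  t=0,j=0: stock 63.0000 → up 91.3500 (V=30.0659), down 50.4000 (V=45.1592). Price 38.6587; hedge Δ=-0.3686, bond B=61.8792.
Root portfolio cost Δ·63+B reproduces V0=38.6587.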